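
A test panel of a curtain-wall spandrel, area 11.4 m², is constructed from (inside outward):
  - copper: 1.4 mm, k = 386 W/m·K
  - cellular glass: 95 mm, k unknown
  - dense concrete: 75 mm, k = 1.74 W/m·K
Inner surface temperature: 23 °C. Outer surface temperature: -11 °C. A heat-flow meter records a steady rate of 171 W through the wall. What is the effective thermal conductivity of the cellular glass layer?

k ≈ 0.0427 W/(m·K)

Using the resistance-network approach (series):
R_copper = L/(kA) = 0.0014/(386×11.4) = 3.182×10^-7 K/W
R_dense concrete = L/(kA) = 0.075/(1.74×11.4) = 0.003781 K/W
Sum of known resistances R_other = 0.003781 K/W
Total R = ΔT/Q = 34/171 = 0.1988 K/W
R_cellular glass = R_total − R_other = 0.195 K/W
k = L/(R·A) = 0.095/(0.195×11.4)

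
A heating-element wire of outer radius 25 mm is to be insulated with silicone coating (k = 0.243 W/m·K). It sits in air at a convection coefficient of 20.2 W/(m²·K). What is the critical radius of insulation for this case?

r_cr ≈ 12 mm

For a cylinder r_cr = k/h = 0.243/20.2
r_cr = 12 mm; since the bare radius (25 mm) is above r_cr, any added insulation will reduce heat loss.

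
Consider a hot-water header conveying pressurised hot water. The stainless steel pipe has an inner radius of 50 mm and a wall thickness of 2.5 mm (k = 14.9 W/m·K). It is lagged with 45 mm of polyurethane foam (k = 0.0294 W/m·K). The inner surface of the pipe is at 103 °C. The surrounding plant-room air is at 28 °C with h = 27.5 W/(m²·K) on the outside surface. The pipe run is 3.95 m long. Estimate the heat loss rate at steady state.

Q ≈ 86.9 W

Treating each annulus and film as a series resistance:
R_stainless steel pipe wall = ln(52.5/50)/(2π×14.9×3.95) = 1.319×10^-4 K/W
R_polyurethane foam = ln(97.5/52.5)/(2π×0.0294×3.95) = 0.8484 K/W
R_outer film = 1/(h_o·2πr_oL) = 1/(27.5×2π×0.0975×3.95) = 0.01503 K/W
R_total = 0.8635 K/W
Q = ΔT/R_total = 75/0.8635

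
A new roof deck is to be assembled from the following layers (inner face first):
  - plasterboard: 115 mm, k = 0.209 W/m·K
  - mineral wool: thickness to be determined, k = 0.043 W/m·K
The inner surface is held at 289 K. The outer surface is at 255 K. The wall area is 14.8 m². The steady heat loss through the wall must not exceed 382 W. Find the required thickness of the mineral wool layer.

Treating each layer as a thermal resistance in series:
R_plasterboard = L/(kA) = 0.115/(0.209×14.8) = 0.03718 K/W
Sum of the known resistances R_other = 0.03718 K/W
Required total resistance R_tot = ΔT/Q_allow = 34/382 = 0.08901 K/W
R_mineral wool = R_tot − R_other = 0.05183 K/W
L = R·k·A = 0.05183×0.043×14.8

L ≈ 33 mm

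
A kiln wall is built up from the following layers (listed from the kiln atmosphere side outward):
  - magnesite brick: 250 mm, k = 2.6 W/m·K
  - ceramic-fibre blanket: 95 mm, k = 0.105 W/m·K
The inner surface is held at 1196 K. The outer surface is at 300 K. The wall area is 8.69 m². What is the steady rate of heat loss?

Series thermal resistances:
R_magnesite brick = L/(kA) = 0.25/(2.6×8.69) = 0.01106 K/W
R_ceramic-fibre blanket = L/(kA) = 0.095/(0.105×8.69) = 0.1041 K/W
R_total = 0.1152 K/W
Q = ΔT / R_total = 896 / 0.1152

Q ≈ 7780 W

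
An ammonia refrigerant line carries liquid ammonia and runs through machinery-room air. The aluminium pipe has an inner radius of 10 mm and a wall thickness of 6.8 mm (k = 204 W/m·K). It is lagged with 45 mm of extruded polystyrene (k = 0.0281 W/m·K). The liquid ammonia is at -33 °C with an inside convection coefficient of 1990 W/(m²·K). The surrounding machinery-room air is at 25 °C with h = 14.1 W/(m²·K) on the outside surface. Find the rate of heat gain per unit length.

q′ ≈ 7.66 W/m

Treating each annulus and film as a series resistance:
R_inner film = 1/(h_i·2πr₁L) = 1/(1990×2π×0.01×1) = 0.007998 K/W
R_aluminium pipe wall = ln(16.8/10)/(2π×204×1) = 4.047×10^-4 K/W
R_extruded polystyrene = ln(61.8/16.8)/(2π×0.0281×1) = 7.377 K/W
R_outer film = 1/(h_o·2πr_oL) = 1/(14.1×2π×0.0618×1) = 0.1826 K/W
R_total = 7.568 K/W
Q = ΔT/R_total = 58/7.568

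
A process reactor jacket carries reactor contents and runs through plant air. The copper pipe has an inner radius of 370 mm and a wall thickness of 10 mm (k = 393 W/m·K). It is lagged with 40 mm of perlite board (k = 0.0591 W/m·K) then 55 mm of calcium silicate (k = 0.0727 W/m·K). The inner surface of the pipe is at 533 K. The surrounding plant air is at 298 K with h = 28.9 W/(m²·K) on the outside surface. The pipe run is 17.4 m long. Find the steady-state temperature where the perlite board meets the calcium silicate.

T ≈ 418 K

For a radial system each layer contributes R = ln(r_out/r_in)/(2πkL); films add R = 1/(hA).
R_copper pipe wall = ln(380/370)/(2π×393×17.4) = 6.207×10^-7 K/W
R_perlite board = ln(420/380)/(2π×0.0591×17.4) = 0.01549 K/W
R_calcium silicate = ln(475/420)/(2π×0.0727×17.4) = 0.01548 K/W
R_outer film = 1/(h_o·2πr_oL) = 1/(28.9×2π×0.475×17.4) = 6.663×10^-4 K/W
R_total = 0.03164 K/W
Q = ΔT/R_total = 235/0.03164
Q = 7430 W
T_interface = T_inner − Q·ΣR(inner→interface) = 533 − 7430×0.01549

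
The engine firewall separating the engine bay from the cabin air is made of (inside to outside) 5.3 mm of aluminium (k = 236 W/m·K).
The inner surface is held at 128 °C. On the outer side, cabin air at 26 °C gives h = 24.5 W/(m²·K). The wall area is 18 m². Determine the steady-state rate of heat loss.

Treating each layer as a thermal resistance in series:
R_aluminium = L/(kA) = 0.0053/(236×18) = 1.248×10^-6 K/W
R_outer film = 1/(h_o·A) = 1/(24.5×18) = 0.002268 K/W
R_total = 0.002269 K/W
Q = ΔT / R_total = 102 / 0.002269

Q ≈ 45000 W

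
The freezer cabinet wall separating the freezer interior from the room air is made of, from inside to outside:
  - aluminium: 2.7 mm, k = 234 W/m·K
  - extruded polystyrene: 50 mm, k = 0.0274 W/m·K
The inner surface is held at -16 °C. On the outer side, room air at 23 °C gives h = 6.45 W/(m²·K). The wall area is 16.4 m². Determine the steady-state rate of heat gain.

Thermal resistances in series:
R_aluminium = L/(kA) = 0.0027/(234×16.4) = 7.036×10^-7 K/W
R_extruded polystyrene = L/(kA) = 0.05/(0.0274×16.4) = 0.1113 K/W
R_outer film = 1/(h_o·A) = 1/(6.45×16.4) = 0.009454 K/W
R_total = 0.1207 K/W
Q = ΔT / R_total = 39 / 0.1207

Q ≈ 323 W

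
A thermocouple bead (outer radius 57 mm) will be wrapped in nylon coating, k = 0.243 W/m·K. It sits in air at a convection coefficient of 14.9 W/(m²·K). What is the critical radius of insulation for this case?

For a sphere r_cr = 2k/h = 2×0.243/14.9
r_cr = 32.6 mm; since the bare radius (57 mm) is above r_cr, any added insulation will reduce heat loss.

r_cr ≈ 32.6 mm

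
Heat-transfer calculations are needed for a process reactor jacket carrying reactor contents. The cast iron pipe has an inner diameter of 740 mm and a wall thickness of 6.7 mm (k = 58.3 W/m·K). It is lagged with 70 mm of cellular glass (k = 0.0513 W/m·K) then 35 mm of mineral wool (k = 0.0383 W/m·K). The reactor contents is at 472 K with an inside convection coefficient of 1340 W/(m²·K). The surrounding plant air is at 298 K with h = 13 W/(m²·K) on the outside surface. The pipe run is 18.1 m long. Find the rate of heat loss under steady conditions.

Q ≈ 3630 W

Cylindrical conduction, so R = ln(r₂/r₁)/(2πkL) per layer, in series:
R_inner film = 1/(h_i·2πr₁L) = 1/(1340×2π×0.37×18.1) = 1.774×10^-5 K/W
R_cast iron pipe wall = ln(376.7/370)/(2π×58.3×18.1) = 2.707×10^-6 K/W
R_cellular glass = ln(446.7/376.7)/(2π×0.0513×18.1) = 0.02921 K/W
R_mineral wool = ln(481.7/446.7)/(2π×0.0383×18.1) = 0.01732 K/W
R_outer film = 1/(h_o·2πr_oL) = 1/(13×2π×0.4817×18.1) = 0.001404 K/W
R_total = 0.04796 K/W
Q = ΔT/R_total = 174/0.04796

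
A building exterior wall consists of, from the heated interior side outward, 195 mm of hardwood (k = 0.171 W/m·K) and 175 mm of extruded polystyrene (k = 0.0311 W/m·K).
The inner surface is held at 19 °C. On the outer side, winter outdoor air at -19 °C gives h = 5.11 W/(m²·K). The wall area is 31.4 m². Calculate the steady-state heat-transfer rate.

Series thermal resistances:
R_hardwood = L/(kA) = 0.195/(0.171×31.4) = 0.03632 K/W
R_extruded polystyrene = L/(kA) = 0.175/(0.0311×31.4) = 0.1792 K/W
R_outer film = 1/(h_o·A) = 1/(5.11×31.4) = 0.006232 K/W
R_total = 0.2218 K/W
Q = ΔT / R_total = 38 / 0.2218

Q ≈ 171 W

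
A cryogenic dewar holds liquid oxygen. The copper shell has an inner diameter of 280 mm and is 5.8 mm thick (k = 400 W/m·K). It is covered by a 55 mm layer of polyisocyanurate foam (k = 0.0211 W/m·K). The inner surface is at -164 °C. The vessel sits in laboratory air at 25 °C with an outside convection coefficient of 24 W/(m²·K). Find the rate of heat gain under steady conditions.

Q ≈ 26.4 W

Radial (spherical) resistances in series:
R_copper shell = (1/0.14 − 1/0.1458)/(4π×400) = 5.653×10^-5 K/W
R_polyisocyanurate foam = (1/0.1458 − 1/0.2008)/(4π×0.0211) = 7.085 K/W
R_outer film = 1/(h·4πr_o²) = 1/(24×4π×0.2008²) = 0.08223 K/W
R_total = 7.167 K/W
Q = ΔT/R_total = 189/7.167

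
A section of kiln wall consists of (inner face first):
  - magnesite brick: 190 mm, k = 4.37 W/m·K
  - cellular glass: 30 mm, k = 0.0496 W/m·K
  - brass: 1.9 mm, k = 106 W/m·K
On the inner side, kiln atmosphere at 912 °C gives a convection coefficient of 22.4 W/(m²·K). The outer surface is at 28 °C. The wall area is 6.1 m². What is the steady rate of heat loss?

Q ≈ 7780 W

Using the resistance-network approach (series):
R_inner film = 1/(h_i·A) = 1/(22.4×6.1) = 0.007319 K/W
R_magnesite brick = L/(kA) = 0.19/(4.37×6.1) = 0.007128 K/W
R_cellular glass = L/(kA) = 0.03/(0.0496×6.1) = 0.09915 K/W
R_brass = L/(kA) = 0.0019/(106×6.1) = 2.938×10^-6 K/W
R_total = 0.1136 K/W
Q = ΔT / R_total = 884 / 0.1136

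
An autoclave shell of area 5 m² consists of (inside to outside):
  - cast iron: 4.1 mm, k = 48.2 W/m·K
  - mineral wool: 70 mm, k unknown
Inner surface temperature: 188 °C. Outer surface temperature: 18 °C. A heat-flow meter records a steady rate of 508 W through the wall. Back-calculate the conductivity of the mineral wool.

k ≈ 0.0418 W/(m·K)

Treating each layer as a thermal resistance in series:
R_cast iron = L/(kA) = 0.0041/(48.2×5) = 1.701×10^-5 K/W
Sum of known resistances R_other = 1.701×10^-5 K/W
Total R = ΔT/Q = 170/508 = 0.3346 K/W
R_mineral wool = R_total − R_other = 0.3346 K/W
k = L/(R·A) = 0.07/(0.3346×5)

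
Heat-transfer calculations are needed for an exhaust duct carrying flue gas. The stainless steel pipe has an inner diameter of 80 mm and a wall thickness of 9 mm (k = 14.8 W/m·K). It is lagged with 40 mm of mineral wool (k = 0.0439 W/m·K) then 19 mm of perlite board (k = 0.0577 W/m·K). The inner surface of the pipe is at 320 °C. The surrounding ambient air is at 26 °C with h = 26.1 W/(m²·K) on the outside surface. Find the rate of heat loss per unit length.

Treating each annulus and film as a series resistance:
R_stainless steel pipe wall = ln(49/40)/(2π×14.8×1) = 0.002182 K/W
R_mineral wool = ln(89/49)/(2π×0.0439×1) = 2.164 K/W
R_perlite board = ln(108/89)/(2π×0.0577×1) = 0.5337 K/W
R_outer film = 1/(h_o·2πr_oL) = 1/(26.1×2π×0.108×1) = 0.05646 K/W
R_total = 2.756 K/W
Q = ΔT/R_total = 294/2.756

q′ ≈ 107 W/m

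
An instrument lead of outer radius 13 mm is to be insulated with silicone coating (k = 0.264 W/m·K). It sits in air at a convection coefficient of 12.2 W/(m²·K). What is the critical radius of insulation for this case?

r_cr ≈ 21.6 mm

For a cylinder r_cr = k/h = 0.264/12.2
r_cr = 21.6 mm; since the bare radius (13 mm) is below r_cr, adding a thin layer of insulation will *increase* heat loss.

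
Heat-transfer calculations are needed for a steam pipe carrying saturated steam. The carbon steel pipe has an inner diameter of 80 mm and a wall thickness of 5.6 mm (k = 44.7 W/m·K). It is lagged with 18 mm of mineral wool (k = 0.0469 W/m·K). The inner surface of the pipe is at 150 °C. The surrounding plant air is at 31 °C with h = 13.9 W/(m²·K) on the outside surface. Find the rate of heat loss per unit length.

Per-layer cylindrical resistances, series-summed:
R_carbon steel pipe wall = ln(45.6/40)/(2π×44.7×1) = 4.665×10^-4 K/W
R_mineral wool = ln(63.6/45.6)/(2π×0.0469×1) = 1.129 K/W
R_outer film = 1/(h_o·2πr_oL) = 1/(13.9×2π×0.0636×1) = 0.18 K/W
R_total = 1.31 K/W
Q = ΔT/R_total = 119/1.31

q′ ≈ 90.9 W/m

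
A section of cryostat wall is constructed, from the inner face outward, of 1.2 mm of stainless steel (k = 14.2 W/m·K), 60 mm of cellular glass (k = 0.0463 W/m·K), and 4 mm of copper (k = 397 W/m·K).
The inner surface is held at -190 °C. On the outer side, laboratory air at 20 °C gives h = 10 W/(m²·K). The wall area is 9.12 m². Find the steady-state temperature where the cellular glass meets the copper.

T ≈ 4.96 °C

Model the wall as resistances in series:
R_stainless steel = L/(kA) = 0.0012/(14.2×9.12) = 9.266×10^-6 K/W
R_cellular glass = L/(kA) = 0.06/(0.0463×9.12) = 0.1421 K/W
R_copper = L/(kA) = 0.004/(397×9.12) = 1.105×10^-6 K/W
R_outer film = 1/(h_o·A) = 1/(10×9.12) = 0.01096 K/W
R_total = 0.1531 K/W;  Q = ΔT/R_total = 210/0.1531 = 1372 W
T_interface = T_inner + Q·ΣR(inner→interface) = -190 + 1370×0.1421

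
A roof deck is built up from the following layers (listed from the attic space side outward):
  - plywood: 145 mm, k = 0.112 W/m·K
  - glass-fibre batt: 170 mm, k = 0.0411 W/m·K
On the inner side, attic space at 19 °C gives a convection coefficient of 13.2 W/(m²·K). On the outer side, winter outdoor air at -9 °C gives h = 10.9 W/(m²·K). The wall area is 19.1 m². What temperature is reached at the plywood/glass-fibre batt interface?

Thermal resistances in series:
R_inner film = 1/(h_i·A) = 1/(13.2×19.1) = 0.003966 K/W
R_plywood = L/(kA) = 0.145/(0.112×19.1) = 0.06778 K/W
R_glass-fibre batt = L/(kA) = 0.17/(0.0411×19.1) = 0.2166 K/W
R_outer film = 1/(h_o·A) = 1/(10.9×19.1) = 0.004803 K/W
R_total = 0.2931 K/W;  Q = ΔT/R_total = 28/0.2931 = 95.53 W
T_interface = T_inner − Q·ΣR(inner→interface) = 19 − 95.5×0.07175

T ≈ 12.1 °C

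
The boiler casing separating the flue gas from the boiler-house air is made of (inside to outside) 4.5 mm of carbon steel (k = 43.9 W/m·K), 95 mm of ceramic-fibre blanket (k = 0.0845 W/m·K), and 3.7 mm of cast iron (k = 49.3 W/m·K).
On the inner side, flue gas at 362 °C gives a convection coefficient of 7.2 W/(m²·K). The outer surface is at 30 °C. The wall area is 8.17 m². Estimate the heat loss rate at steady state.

Thermal resistances in series:
R_inner film = 1/(h_i·A) = 1/(7.2×8.17) = 0.017 K/W
R_carbon steel = L/(kA) = 0.0045/(43.9×8.17) = 1.255×10^-5 K/W
R_ceramic-fibre blanket = L/(kA) = 0.095/(0.0845×8.17) = 0.1376 K/W
R_cast iron = L/(kA) = 0.0037/(49.3×8.17) = 9.186×10^-6 K/W
R_total = 0.1546 K/W
Q = ΔT / R_total = 332 / 0.1546

Q ≈ 2150 W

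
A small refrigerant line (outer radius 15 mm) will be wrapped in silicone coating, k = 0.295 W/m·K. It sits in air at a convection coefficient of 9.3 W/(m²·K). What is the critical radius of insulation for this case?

For a cylinder r_cr = k/h = 0.295/9.3
r_cr = 31.7 mm; since the bare radius (15 mm) is below r_cr, adding a thin layer of insulation will *increase* heat loss.

r_cr ≈ 31.7 mm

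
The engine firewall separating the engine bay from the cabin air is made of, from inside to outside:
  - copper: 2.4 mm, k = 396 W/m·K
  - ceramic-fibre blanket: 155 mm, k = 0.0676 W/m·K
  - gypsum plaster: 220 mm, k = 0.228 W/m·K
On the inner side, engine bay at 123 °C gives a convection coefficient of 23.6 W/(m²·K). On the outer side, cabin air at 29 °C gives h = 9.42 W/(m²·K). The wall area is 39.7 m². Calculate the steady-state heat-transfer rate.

Model the wall as resistances in series:
R_inner film = 1/(h_i·A) = 1/(23.6×39.7) = 0.001067 K/W
R_copper = L/(kA) = 0.0024/(396×39.7) = 1.527×10^-7 K/W
R_ceramic-fibre blanket = L/(kA) = 0.155/(0.0676×39.7) = 0.05776 K/W
R_gypsum plaster = L/(kA) = 0.22/(0.228×39.7) = 0.02431 K/W
R_outer film = 1/(h_o·A) = 1/(9.42×39.7) = 0.002674 K/W
R_total = 0.0858 K/W
Q = ΔT / R_total = 94 / 0.0858

Q ≈ 1100 W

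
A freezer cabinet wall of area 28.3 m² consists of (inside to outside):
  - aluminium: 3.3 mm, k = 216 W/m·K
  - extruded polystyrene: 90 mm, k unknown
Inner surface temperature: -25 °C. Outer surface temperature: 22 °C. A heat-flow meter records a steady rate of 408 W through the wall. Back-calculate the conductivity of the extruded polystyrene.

k ≈ 0.0276 W/(m·K)

Thermal resistances in series:
R_aluminium = L/(kA) = 0.0033/(216×28.3) = 5.399×10^-7 K/W
Sum of known resistances R_other = 5.399×10^-7 K/W
Total R = ΔT/Q = 47/408 = 0.1152 K/W
R_extruded polystyrene = R_total − R_other = 0.1152 K/W
k = L/(R·A) = 0.09/(0.1152×28.3)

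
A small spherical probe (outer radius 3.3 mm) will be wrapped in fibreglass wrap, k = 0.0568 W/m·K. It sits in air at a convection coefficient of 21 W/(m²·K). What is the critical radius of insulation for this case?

For a sphere r_cr = 2k/h = 2×0.0568/21
r_cr = 5.41 mm; since the bare radius (3.3 mm) is below r_cr, adding a thin layer of insulation will *increase* heat loss.

r_cr ≈ 5.41 mm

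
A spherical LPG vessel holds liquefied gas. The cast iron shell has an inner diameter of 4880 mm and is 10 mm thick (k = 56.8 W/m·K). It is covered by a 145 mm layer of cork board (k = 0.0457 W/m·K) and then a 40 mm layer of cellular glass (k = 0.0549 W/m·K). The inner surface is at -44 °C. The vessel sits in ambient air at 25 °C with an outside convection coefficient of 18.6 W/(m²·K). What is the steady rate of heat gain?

Q ≈ 1410 W

Each spherical layer contributes R = (1/r_i − 1/r_o)/(4πk):
R_cast iron shell = (1/2.44 − 1/2.45)/(4π×56.8) = 2.344×10^-6 K/W
R_cork board = (1/2.45 − 1/2.595)/(4π×0.0457) = 0.03971 K/W
R_cellular glass = (1/2.595 − 1/2.635)/(4π×0.0549) = 0.008479 K/W
R_outer film = 1/(h·4πr_o²) = 1/(18.6×4π×2.635²) = 6.162×10^-4 K/W
R_total = 0.04881 K/W
Q = ΔT/R_total = 69/0.04881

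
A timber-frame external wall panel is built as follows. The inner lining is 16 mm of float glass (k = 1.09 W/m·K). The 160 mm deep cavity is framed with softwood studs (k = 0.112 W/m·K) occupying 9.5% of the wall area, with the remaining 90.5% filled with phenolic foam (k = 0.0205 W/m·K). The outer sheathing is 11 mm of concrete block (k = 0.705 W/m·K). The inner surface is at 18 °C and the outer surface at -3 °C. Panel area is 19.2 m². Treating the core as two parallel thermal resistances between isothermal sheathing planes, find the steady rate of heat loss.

Sheathing layers in series; stud and cavity paths in parallel between them.
R_inner = 0.016/(1.09×19.2) = 7.645×10^-4 K/W
R_stud  = 0.16/(0.112×0.095×19.2) = 0.7832 K/W
R_cav   = 0.16/(0.0205×0.905×19.2) = 0.4492 K/W
1/R_core = 1/R_stud + 1/R_cav → R_core = 0.2855 K/W
R_outer = 0.011/(0.705×19.2) = 8.126×10^-4 K/W
R_total = 0.287 K/W
Q = ΔT/R_total = 21/0.287

Q ≈ 73.2 W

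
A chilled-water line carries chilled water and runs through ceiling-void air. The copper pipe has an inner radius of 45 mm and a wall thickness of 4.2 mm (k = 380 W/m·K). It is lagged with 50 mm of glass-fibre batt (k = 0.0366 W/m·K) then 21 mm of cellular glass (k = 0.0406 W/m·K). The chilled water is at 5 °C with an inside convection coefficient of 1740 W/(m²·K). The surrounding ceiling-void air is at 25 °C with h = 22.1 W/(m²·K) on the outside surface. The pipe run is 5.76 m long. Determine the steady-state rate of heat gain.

Q ≈ 29.8 W

Radial resistances (cylindrical: R_cond = ln(r_o/r_i)/(2πkL), R_conv = 1/(h·2πrL)):
R_inner film = 1/(h_i·2πr₁L) = 1/(1740×2π×0.045×5.76) = 3.529×10^-4 K/W
R_copper pipe wall = ln(49.2/45)/(2π×380×5.76) = 6.488×10^-6 K/W
R_glass-fibre batt = ln(99.2/49.2)/(2π×0.0366×5.76) = 0.5294 K/W
R_cellular glass = ln(120.2/99.2)/(2π×0.0406×5.76) = 0.1307 K/W
R_outer film = 1/(h_o·2πr_oL) = 1/(22.1×2π×0.1202×5.76) = 0.0104 K/W
R_total = 0.6708 K/W
Q = ΔT/R_total = 20/0.6708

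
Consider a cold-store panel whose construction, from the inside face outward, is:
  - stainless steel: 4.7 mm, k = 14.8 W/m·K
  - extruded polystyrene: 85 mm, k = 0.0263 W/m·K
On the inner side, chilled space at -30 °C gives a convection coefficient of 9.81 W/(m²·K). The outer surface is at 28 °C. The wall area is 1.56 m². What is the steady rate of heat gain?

Q ≈ 27.1 W

Using the resistance-network approach (series):
R_inner film = 1/(h_i·A) = 1/(9.81×1.56) = 0.06534 K/W
R_stainless steel = L/(kA) = 0.0047/(14.8×1.56) = 2.036×10^-4 K/W
R_extruded polystyrene = L/(kA) = 0.085/(0.0263×1.56) = 2.072 K/W
R_total = 2.137 K/W
Q = ΔT / R_total = 58 / 2.137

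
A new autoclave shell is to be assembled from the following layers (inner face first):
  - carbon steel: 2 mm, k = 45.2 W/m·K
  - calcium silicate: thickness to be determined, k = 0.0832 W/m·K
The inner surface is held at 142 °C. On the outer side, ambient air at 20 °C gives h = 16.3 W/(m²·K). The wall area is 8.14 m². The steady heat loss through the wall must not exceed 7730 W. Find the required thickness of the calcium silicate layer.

L ≈ 5.58 mm

Thermal resistances in series:
R_carbon steel = L/(kA) = 0.002/(45.2×8.14) = 5.436×10^-6 K/W
R_outer film = 1/(h_o·A) = 1/(16.3×8.14) = 0.007537 K/W
Sum of the known resistances R_other = 0.007542 K/W
Required total resistance R_tot = ΔT/Q_allow = 122/7730 = 0.01578 K/W
R_calcium silicate = R_tot − R_other = 0.00824 K/W
L = R·k·A = 0.00824×0.0832×8.14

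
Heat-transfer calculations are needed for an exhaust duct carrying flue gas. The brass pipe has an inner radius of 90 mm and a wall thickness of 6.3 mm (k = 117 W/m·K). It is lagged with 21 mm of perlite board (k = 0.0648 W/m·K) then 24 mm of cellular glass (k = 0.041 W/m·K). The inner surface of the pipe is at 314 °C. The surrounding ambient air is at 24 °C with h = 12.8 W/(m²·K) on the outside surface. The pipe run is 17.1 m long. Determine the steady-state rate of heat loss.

Q ≈ 3830 W

Radial resistances (cylindrical: R_cond = ln(r_o/r_i)/(2πkL), R_conv = 1/(h·2πrL)):
R_brass pipe wall = ln(96.3/90)/(2π×117×17.1) = 5.382×10^-6 K/W
R_perlite board = ln(117.3/96.3)/(2π×0.0648×17.1) = 0.02833 K/W
R_cellular glass = ln(141.3/117.3)/(2π×0.041×17.1) = 0.04226 K/W
R_outer film = 1/(h_o·2πr_oL) = 1/(12.8×2π×0.1413×17.1) = 0.005146 K/W
R_total = 0.07574 K/W
Q = ΔT/R_total = 290/0.07574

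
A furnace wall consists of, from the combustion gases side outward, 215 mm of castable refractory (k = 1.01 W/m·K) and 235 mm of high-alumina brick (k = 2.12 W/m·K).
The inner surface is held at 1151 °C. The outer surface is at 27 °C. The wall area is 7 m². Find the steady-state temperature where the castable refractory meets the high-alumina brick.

Thermal resistances in series:
R_castable refractory = L/(kA) = 0.215/(1.01×7) = 0.03041 K/W
R_high-alumina brick = L/(kA) = 0.235/(2.12×7) = 0.01584 K/W
R_total = 0.04625 K/W;  Q = ΔT/R_total = 1124/0.04625 = 24300 W
T_interface = T_inner − Q·ΣR(inner→interface) = 1151 − 24300×0.03041

T ≈ 412 °C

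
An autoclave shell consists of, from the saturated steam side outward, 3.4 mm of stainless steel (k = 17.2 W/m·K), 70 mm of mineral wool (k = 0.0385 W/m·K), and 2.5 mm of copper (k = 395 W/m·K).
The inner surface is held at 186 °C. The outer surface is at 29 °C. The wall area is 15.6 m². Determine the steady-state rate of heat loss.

Q ≈ 1350 W

Model the wall as resistances in series:
R_stainless steel = L/(kA) = 0.0034/(17.2×15.6) = 1.267×10^-5 K/W
R_mineral wool = L/(kA) = 0.07/(0.0385×15.6) = 0.1166 K/W
R_copper = L/(kA) = 0.0025/(395×15.6) = 4.057×10^-7 K/W
R_total = 0.1166 K/W
Q = ΔT / R_total = 157 / 0.1166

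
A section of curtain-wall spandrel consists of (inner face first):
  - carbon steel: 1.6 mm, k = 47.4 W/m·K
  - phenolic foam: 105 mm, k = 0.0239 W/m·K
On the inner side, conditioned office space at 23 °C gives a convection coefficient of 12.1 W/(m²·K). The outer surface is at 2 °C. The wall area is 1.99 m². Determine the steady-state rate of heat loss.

Model the wall as resistances in series:
R_inner film = 1/(h_i·A) = 1/(12.1×1.99) = 0.04153 K/W
R_carbon steel = L/(kA) = 0.0016/(47.4×1.99) = 1.696×10^-5 K/W
R_phenolic foam = L/(kA) = 0.105/(0.0239×1.99) = 2.208 K/W
R_total = 2.249 K/W
Q = ΔT / R_total = 21 / 2.249

Q ≈ 9.34 W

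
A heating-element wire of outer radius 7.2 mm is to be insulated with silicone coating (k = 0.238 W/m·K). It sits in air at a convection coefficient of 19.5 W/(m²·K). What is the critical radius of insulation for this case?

r_cr ≈ 12.2 mm

For a cylinder r_cr = k/h = 0.238/19.5
r_cr = 12.2 mm; since the bare radius (7.2 mm) is below r_cr, adding a thin layer of insulation will *increase* heat loss.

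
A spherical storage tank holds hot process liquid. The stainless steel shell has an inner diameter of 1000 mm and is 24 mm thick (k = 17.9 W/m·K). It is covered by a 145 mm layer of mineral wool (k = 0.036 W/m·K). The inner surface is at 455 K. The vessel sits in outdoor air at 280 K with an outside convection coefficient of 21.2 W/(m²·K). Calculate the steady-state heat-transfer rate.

Q ≈ 190 W

Radial (spherical) resistances in series:
R_stainless steel shell = (1/0.5 − 1/0.524)/(4π×17.9) = 4.072×10^-4 K/W
R_mineral wool = (1/0.524 − 1/0.669)/(4π×0.036) = 0.9143 K/W
R_outer film = 1/(h·4πr_o²) = 1/(21.2×4π×0.669²) = 0.008387 K/W
R_total = 0.9231 K/W
Q = ΔT/R_total = 175/0.9231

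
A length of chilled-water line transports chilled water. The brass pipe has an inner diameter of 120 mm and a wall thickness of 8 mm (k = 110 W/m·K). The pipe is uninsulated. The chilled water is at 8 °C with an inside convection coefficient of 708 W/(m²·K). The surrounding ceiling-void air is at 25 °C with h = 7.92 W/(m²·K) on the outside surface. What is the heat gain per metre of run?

For a radial system each layer contributes R = ln(r_out/r_in)/(2πkL); films add R = 1/(hA).
R_inner film = 1/(h_i·2πr₁L) = 1/(708×2π×0.06×1) = 0.003747 K/W
R_brass pipe wall = ln(68/60)/(2π×110×1) = 1.811×10^-4 K/W
R_outer film = 1/(h_o·2πr_oL) = 1/(7.92×2π×0.068×1) = 0.2955 K/W
R_total = 0.2994 K/W
Q = ΔT/R_total = 17/0.2994

q′ ≈ 56.8 W/m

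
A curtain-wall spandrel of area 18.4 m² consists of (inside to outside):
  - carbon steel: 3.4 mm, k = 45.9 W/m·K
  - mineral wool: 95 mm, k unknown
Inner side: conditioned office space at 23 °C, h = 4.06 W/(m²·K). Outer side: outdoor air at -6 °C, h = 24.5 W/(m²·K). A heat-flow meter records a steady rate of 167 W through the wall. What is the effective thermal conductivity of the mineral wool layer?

k ≈ 0.0327 W/(m·K)

Using the resistance-network approach (series):
R_inner film = 1/(h_i·A) = 1/(4.06×18.4) = 0.01339 K/W
R_carbon steel = L/(kA) = 0.0034/(45.9×18.4) = 4.026×10^-6 K/W
R_outer film = 1/(h_o·A) = 1/(24.5×18.4) = 0.002218 K/W
Sum of known resistances R_other = 0.01561 K/W
Total R = ΔT/Q = 29/167 = 0.1737 K/W
R_mineral wool = R_total − R_other = 0.158 K/W
k = L/(R·A) = 0.095/(0.158×18.4)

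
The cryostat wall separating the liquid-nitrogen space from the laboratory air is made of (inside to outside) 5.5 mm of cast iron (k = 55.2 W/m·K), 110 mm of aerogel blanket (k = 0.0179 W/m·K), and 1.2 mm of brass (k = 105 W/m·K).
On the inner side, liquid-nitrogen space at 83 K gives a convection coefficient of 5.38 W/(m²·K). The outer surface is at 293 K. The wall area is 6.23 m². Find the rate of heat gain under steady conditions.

Q ≈ 207 W

Using the resistance-network approach (series):
R_inner film = 1/(h_i·A) = 1/(5.38×6.23) = 0.02984 K/W
R_cast iron = L/(kA) = 0.0055/(55.2×6.23) = 1.599×10^-5 K/W
R_aerogel blanket = L/(kA) = 0.11/(0.0179×6.23) = 0.9864 K/W
R_brass = L/(kA) = 0.0012/(105×6.23) = 1.834×10^-6 K/W
R_total = 1.016 K/W
Q = ΔT / R_total = 210 / 1.016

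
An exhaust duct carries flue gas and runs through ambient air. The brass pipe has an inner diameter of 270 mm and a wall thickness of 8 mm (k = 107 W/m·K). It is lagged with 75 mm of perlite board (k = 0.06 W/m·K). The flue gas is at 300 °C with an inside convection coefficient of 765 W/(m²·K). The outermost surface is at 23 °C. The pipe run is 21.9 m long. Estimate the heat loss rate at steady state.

Q ≈ 5420 W

Cylindrical conduction, so R = ln(r₂/r₁)/(2πkL) per layer, in series:
R_inner film = 1/(h_i·2πr₁L) = 1/(765×2π×0.135×21.9) = 7.037×10^-5 K/W
R_brass pipe wall = ln(143/135)/(2π×107×21.9) = 3.91×10^-6 K/W
R_perlite board = ln(218/143)/(2π×0.06×21.9) = 0.05107 K/W
R_total = 0.05115 K/W
Q = ΔT/R_total = 277/0.05115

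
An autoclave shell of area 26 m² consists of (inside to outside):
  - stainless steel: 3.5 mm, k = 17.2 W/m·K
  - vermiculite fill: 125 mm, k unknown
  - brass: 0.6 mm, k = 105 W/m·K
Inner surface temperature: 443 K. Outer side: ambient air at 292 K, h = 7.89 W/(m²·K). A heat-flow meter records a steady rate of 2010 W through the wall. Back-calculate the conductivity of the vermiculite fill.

k ≈ 0.0684 W/(m·K)

Thermal resistances in series:
R_stainless steel = L/(kA) = 0.0035/(17.2×26) = 7.826×10^-6 K/W
R_brass = L/(kA) = 0.0006/(105×26) = 2.198×10^-7 K/W
R_outer film = 1/(h_o·A) = 1/(7.89×26) = 0.004875 K/W
Sum of known resistances R_other = 0.004883 K/W
Total R = ΔT/Q = 151/2010 = 0.07512 K/W
R_vermiculite fill = R_total − R_other = 0.07024 K/W
k = L/(R·A) = 0.125/(0.07024×26)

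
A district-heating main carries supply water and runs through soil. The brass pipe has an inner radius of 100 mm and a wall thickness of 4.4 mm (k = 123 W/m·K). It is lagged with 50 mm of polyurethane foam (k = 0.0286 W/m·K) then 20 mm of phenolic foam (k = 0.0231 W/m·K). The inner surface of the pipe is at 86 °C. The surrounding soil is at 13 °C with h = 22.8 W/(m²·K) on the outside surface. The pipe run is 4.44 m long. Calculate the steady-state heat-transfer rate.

Radial resistances (cylindrical: R_cond = ln(r_o/r_i)/(2πkL), R_conv = 1/(h·2πrL)):
R_brass pipe wall = ln(104.4/100)/(2π×123×4.44) = 1.255×10^-5 K/W
R_polyurethane foam = ln(154.4/104.4)/(2π×0.0286×4.44) = 0.4905 K/W
R_phenolic foam = ln(174.4/154.4)/(2π×0.0231×4.44) = 0.189 K/W
R_outer film = 1/(h_o·2πr_oL) = 1/(22.8×2π×0.1744×4.44) = 0.009015 K/W
R_total = 0.6885 K/W
Q = ΔT/R_total = 73/0.6885

Q ≈ 106 W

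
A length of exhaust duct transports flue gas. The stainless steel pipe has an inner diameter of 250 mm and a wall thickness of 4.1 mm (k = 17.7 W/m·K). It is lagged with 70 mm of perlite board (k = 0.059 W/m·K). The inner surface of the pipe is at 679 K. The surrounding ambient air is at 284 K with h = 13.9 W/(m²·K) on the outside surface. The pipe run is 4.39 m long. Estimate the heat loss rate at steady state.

Q ≈ 1410 W

Radial resistances (cylindrical: R_cond = ln(r_o/r_i)/(2πkL), R_conv = 1/(h·2πrL)):
R_stainless steel pipe wall = ln(129.1/125)/(2π×17.7×4.39) = 6.61×10^-5 K/W
R_perlite board = ln(199.1/129.1)/(2π×0.059×4.39) = 0.2662 K/W
R_outer film = 1/(h_o·2πr_oL) = 1/(13.9×2π×0.1991×4.39) = 0.0131 K/W
R_total = 0.2794 K/W
Q = ΔT/R_total = 395/0.2794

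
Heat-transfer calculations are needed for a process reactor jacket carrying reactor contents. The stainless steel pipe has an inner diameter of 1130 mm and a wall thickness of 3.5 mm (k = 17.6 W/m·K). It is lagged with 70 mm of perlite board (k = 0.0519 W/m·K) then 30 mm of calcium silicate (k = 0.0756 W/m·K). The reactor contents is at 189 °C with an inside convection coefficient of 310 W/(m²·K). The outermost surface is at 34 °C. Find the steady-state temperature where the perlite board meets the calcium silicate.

T ≈ 67 °C

Radial resistances (cylindrical: R_cond = ln(r_o/r_i)/(2πkL), R_conv = 1/(h·2πrL)):
R_inner film = 1/(h_i·2πr₁L) = 1/(310×2π×0.565×1) = 9.087×10^-4 K/W
R_stainless steel pipe wall = ln(568.5/565)/(2π×17.6×1) = 5.585×10^-5 K/W
R_perlite board = ln(638.5/568.5)/(2π×0.0519×1) = 0.3561 K/W
R_calcium silicate = ln(668.5/638.5)/(2π×0.0756×1) = 0.09666 K/W
R_total = 0.4537 K/W
Q = ΔT/R_total = 155/0.4537
Q = 342 W/m
T_interface = T_inner − Q·ΣR(inner→interface) = 189 − 342×0.3571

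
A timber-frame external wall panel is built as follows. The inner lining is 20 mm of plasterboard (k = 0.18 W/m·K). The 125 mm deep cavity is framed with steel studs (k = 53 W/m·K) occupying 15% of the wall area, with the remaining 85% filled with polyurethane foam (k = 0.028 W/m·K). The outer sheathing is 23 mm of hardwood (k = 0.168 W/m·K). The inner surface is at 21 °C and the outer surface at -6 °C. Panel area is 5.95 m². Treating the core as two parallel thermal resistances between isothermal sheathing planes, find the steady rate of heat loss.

Q ≈ 609 W

Sheathing layers in series; stud and cavity paths in parallel between them.
R_inner = 0.02/(0.18×5.95) = 0.01867 K/W
R_stud  = 0.125/(53×0.15×5.95) = 0.002643 K/W
R_cav   = 0.125/(0.028×0.85×5.95) = 0.8827 K/W
1/R_core = 1/R_stud + 1/R_cav → R_core = 0.002635 K/W
R_outer = 0.023/(0.168×5.95) = 0.02301 K/W
R_total = 0.04432 K/W
Q = ΔT/R_total = 27/0.04432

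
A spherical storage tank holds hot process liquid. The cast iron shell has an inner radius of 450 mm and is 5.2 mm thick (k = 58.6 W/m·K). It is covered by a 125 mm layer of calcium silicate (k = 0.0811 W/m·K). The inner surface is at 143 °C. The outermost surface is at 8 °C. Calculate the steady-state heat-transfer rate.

Q ≈ 291 W

Each spherical layer contributes R = (1/r_i − 1/r_o)/(4πk):
R_cast iron shell = (1/0.45 − 1/0.4552)/(4π×58.6) = 3.447×10^-5 K/W
R_calcium silicate = (1/0.4552 − 1/0.5802)/(4π×0.0811) = 0.4644 K/W
R_total = 0.4644 K/W
Q = ΔT/R_total = 135/0.4644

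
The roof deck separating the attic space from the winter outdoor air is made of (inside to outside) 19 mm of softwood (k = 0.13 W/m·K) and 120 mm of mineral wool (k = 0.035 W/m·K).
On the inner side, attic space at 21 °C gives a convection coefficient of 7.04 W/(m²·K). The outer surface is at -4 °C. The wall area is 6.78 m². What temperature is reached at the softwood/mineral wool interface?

T ≈ 19.1 °C

Series thermal resistances:
R_inner film = 1/(h_i·A) = 1/(7.04×6.78) = 0.02095 K/W
R_softwood = L/(kA) = 0.019/(0.13×6.78) = 0.02156 K/W
R_mineral wool = L/(kA) = 0.12/(0.035×6.78) = 0.5057 K/W
R_total = 0.5482 K/W;  Q = ΔT/R_total = 25/0.5482 = 45.6 W
T_interface = T_inner − Q·ΣR(inner→interface) = 21 − 45.6×0.04251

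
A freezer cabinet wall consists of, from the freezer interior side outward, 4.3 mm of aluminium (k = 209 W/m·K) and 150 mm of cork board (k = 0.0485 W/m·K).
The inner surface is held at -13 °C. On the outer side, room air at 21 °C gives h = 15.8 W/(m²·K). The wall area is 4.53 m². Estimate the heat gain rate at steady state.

Using the resistance-network approach (series):
R_aluminium = L/(kA) = 0.0043/(209×4.53) = 4.542×10^-6 K/W
R_cork board = L/(kA) = 0.15/(0.0485×4.53) = 0.6827 K/W
R_outer film = 1/(h_o·A) = 1/(15.8×4.53) = 0.01397 K/W
R_total = 0.6967 K/W
Q = ΔT / R_total = 34 / 0.6967

Q ≈ 48.8 W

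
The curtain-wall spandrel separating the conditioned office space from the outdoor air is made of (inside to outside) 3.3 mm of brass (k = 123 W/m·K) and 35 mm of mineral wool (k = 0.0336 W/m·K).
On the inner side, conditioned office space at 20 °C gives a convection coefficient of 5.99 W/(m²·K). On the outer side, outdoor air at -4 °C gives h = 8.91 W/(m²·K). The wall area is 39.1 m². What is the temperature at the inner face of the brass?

T ≈ 17 °C

Series thermal resistances:
R_inner film = 1/(h_i·A) = 1/(5.99×39.1) = 0.00427 K/W
R_brass = L/(kA) = 0.0033/(123×39.1) = 6.862×10^-7 K/W
R_mineral wool = L/(kA) = 0.035/(0.0336×39.1) = 0.02664 K/W
R_outer film = 1/(h_o·A) = 1/(8.91×39.1) = 0.00287 K/W
R_total = 0.03378 K/W;  Q = ΔT/R_total = 24/0.03378 = 710.4 W
T_interface = T_inner − Q·ΣR(inner→interface) = 20 − 710×0.00427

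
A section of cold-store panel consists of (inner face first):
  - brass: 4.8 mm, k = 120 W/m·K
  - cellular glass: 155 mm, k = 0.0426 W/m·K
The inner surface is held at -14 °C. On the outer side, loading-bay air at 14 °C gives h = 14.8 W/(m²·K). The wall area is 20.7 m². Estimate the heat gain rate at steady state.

Q ≈ 156 W

Series thermal resistances:
R_brass = L/(kA) = 0.0048/(120×20.7) = 1.932×10^-6 K/W
R_cellular glass = L/(kA) = 0.155/(0.0426×20.7) = 0.1758 K/W
R_outer film = 1/(h_o·A) = 1/(14.8×20.7) = 0.003264 K/W
R_total = 0.179 K/W
Q = ΔT / R_total = 28 / 0.179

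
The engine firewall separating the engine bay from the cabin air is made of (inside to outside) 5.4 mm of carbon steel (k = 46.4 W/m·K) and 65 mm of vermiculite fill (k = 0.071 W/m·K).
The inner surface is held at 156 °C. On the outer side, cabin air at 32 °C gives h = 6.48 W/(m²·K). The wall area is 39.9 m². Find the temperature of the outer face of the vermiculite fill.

Treating each layer as a thermal resistance in series:
R_carbon steel = L/(kA) = 0.0054/(46.4×39.9) = 2.917×10^-6 K/W
R_vermiculite fill = L/(kA) = 0.065/(0.071×39.9) = 0.02294 K/W
R_outer film = 1/(h_o·A) = 1/(6.48×39.9) = 0.003868 K/W
R_total = 0.02682 K/W;  Q = ΔT/R_total = 124/0.02682 = 4624 W
T_interface = T_inner − Q·ΣR(inner→interface) = 156 − 4620×0.02295

T ≈ 49.9 °C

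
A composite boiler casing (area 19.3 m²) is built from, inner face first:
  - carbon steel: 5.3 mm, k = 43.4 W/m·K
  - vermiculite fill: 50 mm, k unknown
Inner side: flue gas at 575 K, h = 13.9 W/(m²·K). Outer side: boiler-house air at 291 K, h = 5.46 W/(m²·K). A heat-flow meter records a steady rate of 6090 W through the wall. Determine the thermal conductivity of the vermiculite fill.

Thermal resistances in series:
R_inner film = 1/(h_i·A) = 1/(13.9×19.3) = 0.003728 K/W
R_carbon steel = L/(kA) = 0.0053/(43.4×19.3) = 6.327×10^-6 K/W
R_outer film = 1/(h_o·A) = 1/(5.46×19.3) = 0.00949 K/W
Sum of known resistances R_other = 0.01322 K/W
Total R = ΔT/Q = 284/6090 = 0.04663 K/W
R_vermiculite fill = R_total − R_other = 0.03341 K/W
k = L/(R·A) = 0.05/(0.03341×19.3)

k ≈ 0.0775 W/(m·K)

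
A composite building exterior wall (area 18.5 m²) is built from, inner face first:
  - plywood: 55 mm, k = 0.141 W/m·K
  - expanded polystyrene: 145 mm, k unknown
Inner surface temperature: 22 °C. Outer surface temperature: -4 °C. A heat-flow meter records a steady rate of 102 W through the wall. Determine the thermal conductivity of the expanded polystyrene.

k ≈ 0.0335 W/(m·K)

Using the resistance-network approach (series):
R_plywood = L/(kA) = 0.055/(0.141×18.5) = 0.02108 K/W
Sum of known resistances R_other = 0.02108 K/W
Total R = ΔT/Q = 26/102 = 0.2549 K/W
R_expanded polystyrene = R_total − R_other = 0.2338 K/W
k = L/(R·A) = 0.145/(0.2338×18.5)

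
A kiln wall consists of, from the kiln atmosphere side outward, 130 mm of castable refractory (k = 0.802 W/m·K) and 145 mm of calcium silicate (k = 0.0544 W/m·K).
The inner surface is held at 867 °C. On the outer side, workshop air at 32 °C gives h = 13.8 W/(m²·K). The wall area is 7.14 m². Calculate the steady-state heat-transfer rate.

Q ≈ 2060 W

Model the wall as resistances in series:
R_castable refractory = L/(kA) = 0.13/(0.802×7.14) = 0.0227 K/W
R_calcium silicate = L/(kA) = 0.145/(0.0544×7.14) = 0.3733 K/W
R_outer film = 1/(h_o·A) = 1/(13.8×7.14) = 0.01015 K/W
R_total = 0.4062 K/W
Q = ΔT / R_total = 835 / 0.4062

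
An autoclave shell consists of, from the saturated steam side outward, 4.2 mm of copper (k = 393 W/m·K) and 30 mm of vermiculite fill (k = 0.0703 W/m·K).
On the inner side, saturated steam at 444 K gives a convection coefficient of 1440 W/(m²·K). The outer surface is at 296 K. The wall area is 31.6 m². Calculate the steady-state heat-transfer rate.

Thermal resistances in series:
R_inner film = 1/(h_i·A) = 1/(1440×31.6) = 2.198×10^-5 K/W
R_copper = L/(kA) = 0.0042/(393×31.6) = 3.382×10^-7 K/W
R_vermiculite fill = L/(kA) = 0.03/(0.0703×31.6) = 0.0135 K/W
R_total = 0.01353 K/W
Q = ΔT / R_total = 148 / 0.01353

Q ≈ 10900 W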